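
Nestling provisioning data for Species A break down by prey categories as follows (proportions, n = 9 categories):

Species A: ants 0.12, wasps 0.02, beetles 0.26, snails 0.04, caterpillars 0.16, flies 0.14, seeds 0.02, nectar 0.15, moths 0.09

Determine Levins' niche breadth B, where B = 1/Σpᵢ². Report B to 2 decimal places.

6.24

Σpᵢ² = 0.12² + 0.02² + 0.26² + 0.04² + 0.16² + 0.14² + 0.02² + 0.15² + 0.09² = 0.0144 + 0.0004 + 0.0676 + 0.0016 + 0.0256 + 0.0196 + 0.0004 + 0.0225 + 0.0081 = 0.1602
B = 1 / 0.1602 = 6.2422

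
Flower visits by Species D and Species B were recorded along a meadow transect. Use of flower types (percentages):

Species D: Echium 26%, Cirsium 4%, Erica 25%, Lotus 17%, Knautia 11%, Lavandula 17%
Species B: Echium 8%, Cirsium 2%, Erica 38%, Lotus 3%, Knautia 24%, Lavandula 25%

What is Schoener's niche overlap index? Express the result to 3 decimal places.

Convert percentages to proportions (divide by 100).
Σ|p₁ᵢ − p₂ᵢ| = 0.18 + 0.02 + 0.13 + 0.14 + 0.13 + 0.08 = 0.68
D = 1 − ½ × 0.68 = 1 − 0.340 = 0.66000

0.660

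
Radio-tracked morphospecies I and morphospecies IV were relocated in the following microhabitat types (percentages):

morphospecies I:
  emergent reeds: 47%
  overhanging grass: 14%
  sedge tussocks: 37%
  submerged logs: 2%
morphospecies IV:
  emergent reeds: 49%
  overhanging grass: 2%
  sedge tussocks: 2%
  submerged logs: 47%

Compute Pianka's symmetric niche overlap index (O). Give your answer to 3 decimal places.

0.598

Convert percentages to proportions (divide by 100).
Σ p₁ᵢp₂ᵢ = 0.2303 + 0.0028 + 0.0074 + 0.0094 = 0.2499
Σp_1ᵢ² = 0.47² + 0.14² + 0.37² + 0.02² = 0.2209 + 0.0196 + 0.1369 + 0.0004 = 0.3778
Σp_2ᵢ² = 0.49² + 0.02² + 0.02² + 0.47² = 0.2401 + 0.0004 + 0.0004 + 0.2209 = 0.4618
O = 0.2499 / √(0.3778 × 0.4618) = 0.2499 / 0.417694 = 0.59828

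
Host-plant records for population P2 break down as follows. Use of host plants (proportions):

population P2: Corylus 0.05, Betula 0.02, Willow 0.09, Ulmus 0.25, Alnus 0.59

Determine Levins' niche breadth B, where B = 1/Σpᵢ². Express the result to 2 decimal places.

Σpᵢ² = 0.05² + 0.02² + 0.09² + 0.25² + 0.59² = 0.0025 + 0.0004 + 0.0081 + 0.0625 + 0.3481 = 0.4216
B = 1 / 0.4216 = 2.3719

2.37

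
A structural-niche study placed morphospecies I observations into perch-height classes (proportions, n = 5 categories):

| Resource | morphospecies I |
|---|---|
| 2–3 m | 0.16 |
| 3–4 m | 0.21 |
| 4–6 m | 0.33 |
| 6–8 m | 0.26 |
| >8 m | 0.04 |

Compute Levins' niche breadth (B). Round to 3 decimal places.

Σpᵢ² = 0.16² + 0.21² + 0.33² + 0.26² + 0.04² = 0.0256 + 0.0441 + 0.1089 + 0.0676 + 0.0016 = 0.2478
B = 1 / 0.2478 = 4.03551

4.036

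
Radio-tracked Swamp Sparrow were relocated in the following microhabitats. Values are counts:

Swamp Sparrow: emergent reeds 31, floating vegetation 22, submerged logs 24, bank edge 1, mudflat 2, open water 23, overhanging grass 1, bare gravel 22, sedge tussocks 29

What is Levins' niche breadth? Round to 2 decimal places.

Proportions for Swamp Sparrow (n=155): 31/155=0.2000, 22/155=0.1419, 24/155=0.1548, 1/155=0.0065, 2/155=0.0129, 23/155=0.1484, 1/155=0.0065, 22/155=0.1419, 29/155=0.1871
Σpᵢ² = 0.2000² + 0.1419² + 0.1548² + 0.0065² + 0.0129² + 0.1484² + 0.0065² + 0.1419² + 0.1871² = 0.040000 + 0.020136 + 0.023963 + 0.000042 + 0.000166 + 0.022023 + 0.000042 + 0.020136 + 0.035006 = 0.161514
B = 1 / 0.161514 = 6.1914

6.19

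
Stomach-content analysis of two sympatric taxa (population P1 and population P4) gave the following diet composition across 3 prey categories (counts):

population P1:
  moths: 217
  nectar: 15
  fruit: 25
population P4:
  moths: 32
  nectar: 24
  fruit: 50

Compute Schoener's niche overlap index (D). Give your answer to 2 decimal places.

Proportions for population P1 (n=257): 217/257=0.8444, 15/257=0.0584, 25/257=0.0973
Proportions for population P4 (n=106): 32/106=0.3019, 24/106=0.2264, 50/106=0.4717
Σ|p₁ᵢ − p₂ᵢ| = 0.5425 + 0.1680 + 0.3744 = 1.0849
D = 1 − ½ × 1.0849 = 1 − 0.54245 = 0.45755

0.46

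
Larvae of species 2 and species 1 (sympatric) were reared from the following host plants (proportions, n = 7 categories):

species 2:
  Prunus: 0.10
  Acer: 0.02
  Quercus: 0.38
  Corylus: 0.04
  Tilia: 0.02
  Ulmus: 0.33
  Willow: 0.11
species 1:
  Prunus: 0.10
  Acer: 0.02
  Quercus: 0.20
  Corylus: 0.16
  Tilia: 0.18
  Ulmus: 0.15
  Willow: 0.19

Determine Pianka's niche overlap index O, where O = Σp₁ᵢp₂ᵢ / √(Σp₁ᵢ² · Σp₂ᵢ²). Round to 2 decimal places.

Σ p₁ᵢp₂ᵢ = 0.0100 + 0.0004 + 0.0760 + 0.0064 + 0.0036 + 0.0495 + 0.0209 = 0.1668
Σp_1ᵢ² = 0.10² + 0.02² + 0.38² + 0.04² + 0.02² + 0.33² + 0.11² = 0.0100 + 0.0004 + 0.1444 + 0.0016 + 0.0004 + 0.1089 + 0.0121 = 0.2778
Σp_2ᵢ² = 0.10² + 0.02² + 0.20² + 0.16² + 0.18² + 0.15² + 0.19² = 0.0100 + 0.0004 + 0.0400 + 0.0256 + 0.0324 + 0.0225 + 0.0361 = 0.1670
O = 0.1668 / √(0.2778 × 0.1670) = 0.1668 / 0.21539 = 0.7744

0.77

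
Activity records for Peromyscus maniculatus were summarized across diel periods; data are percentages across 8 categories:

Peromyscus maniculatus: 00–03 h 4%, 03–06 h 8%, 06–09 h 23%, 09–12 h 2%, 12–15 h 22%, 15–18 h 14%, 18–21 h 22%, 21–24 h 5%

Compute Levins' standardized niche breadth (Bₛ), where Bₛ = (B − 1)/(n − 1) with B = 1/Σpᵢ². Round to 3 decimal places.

0.650

Convert percentages to proportions (divide by 100).
Σpᵢ² = 0.04² + 0.08² + 0.23² + 0.02² + 0.22² + 0.14² + 0.22² + 0.05² = 0.0016 + 0.0064 + 0.0529 + 0.0004 + 0.0484 + 0.0196 + 0.0484 + 0.0025 = 0.1802
B = 1 / 0.1802 = 5.54939
Bₛ = (B − 1)/(n − 1) = (5.54939 − 1)/(8 − 1) = 4.54939/7 = 0.64991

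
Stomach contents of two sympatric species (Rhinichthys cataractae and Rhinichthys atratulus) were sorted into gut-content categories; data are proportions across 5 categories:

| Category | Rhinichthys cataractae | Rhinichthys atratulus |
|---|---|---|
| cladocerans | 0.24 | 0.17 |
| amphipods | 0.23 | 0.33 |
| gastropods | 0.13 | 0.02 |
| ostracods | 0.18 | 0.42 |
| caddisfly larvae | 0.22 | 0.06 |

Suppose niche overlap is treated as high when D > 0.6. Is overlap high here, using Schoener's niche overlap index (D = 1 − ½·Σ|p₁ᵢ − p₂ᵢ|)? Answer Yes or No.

Yes

Σ|p₁ᵢ − p₂ᵢ| = 0.07 + 0.10 + 0.11 + 0.24 + 0.16 = 0.68
D = 1 − ½ × 0.68 = 1 − 0.340 = 0.6600
D = 0.6600 > 0.6 → Yes.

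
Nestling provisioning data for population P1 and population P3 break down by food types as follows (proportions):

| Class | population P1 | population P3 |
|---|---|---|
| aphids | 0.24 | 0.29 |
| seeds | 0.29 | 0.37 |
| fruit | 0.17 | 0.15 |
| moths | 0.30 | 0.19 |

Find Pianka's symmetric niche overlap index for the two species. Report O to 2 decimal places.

0.96

Σ p₁ᵢp₂ᵢ = 0.0696 + 0.1073 + 0.0255 + 0.0570 = 0.2594
Σp_1ᵢ² = 0.24² + 0.29² + 0.17² + 0.30² = 0.0576 + 0.0841 + 0.0289 + 0.0900 = 0.2606
Σp_2ᵢ² = 0.29² + 0.37² + 0.15² + 0.19² = 0.0841 + 0.1369 + 0.0225 + 0.0361 = 0.2796
O = 0.2594 / √(0.2606 × 0.2796) = 0.2594 / 0.26993 = 0.9610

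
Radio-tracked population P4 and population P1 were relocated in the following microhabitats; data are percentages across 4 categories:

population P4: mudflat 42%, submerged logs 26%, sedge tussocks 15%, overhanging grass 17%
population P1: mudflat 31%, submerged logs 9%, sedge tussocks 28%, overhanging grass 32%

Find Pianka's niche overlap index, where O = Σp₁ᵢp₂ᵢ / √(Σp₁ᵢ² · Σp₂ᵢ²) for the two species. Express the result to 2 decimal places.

0.86

Convert percentages to proportions (divide by 100).
Σ p₁ᵢp₂ᵢ = 0.1302 + 0.0234 + 0.0420 + 0.0544 = 0.2500
Σp_1ᵢ² = 0.42² + 0.26² + 0.15² + 0.17² = 0.1764 + 0.0676 + 0.0225 + 0.0289 = 0.2954
Σp_2ᵢ² = 0.31² + 0.09² + 0.28² + 0.32² = 0.0961 + 0.0081 + 0.0784 + 0.1024 = 0.2850
O = 0.2500 / √(0.2954 × 0.2850) = 0.2500 / 0.29015 = 0.8616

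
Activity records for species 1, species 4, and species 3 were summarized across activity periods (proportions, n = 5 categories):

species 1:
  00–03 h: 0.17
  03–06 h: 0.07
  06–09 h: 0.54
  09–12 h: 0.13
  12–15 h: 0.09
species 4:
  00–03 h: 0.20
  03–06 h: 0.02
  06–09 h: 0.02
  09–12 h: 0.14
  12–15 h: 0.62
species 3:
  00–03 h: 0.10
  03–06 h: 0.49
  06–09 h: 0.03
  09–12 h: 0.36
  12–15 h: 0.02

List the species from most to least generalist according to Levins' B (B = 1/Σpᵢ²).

species 1 > species 3 > species 4

Σp_1ᵢ² = 0.17² + 0.07² + 0.54² + 0.13² + 0.09² = 0.0289 + 0.0049 + 0.2916 + 0.0169 + 0.0081 = 0.3504
B_1 = 1 / 0.3504 = 2.8539
Σp_4ᵢ² = 0.20² + 0.02² + 0.02² + 0.14² + 0.62² = 0.0400 + 0.0004 + 0.0004 + 0.0196 + 0.3844 = 0.4448
B_4 = 1 / 0.4448 = 2.2482
Σp_3ᵢ² = 0.10² + 0.49² + 0.03² + 0.36² + 0.02² = 0.0100 + 0.2401 + 0.0009 + 0.1296 + 0.0004 = 0.3810
B_3 = 1 / 0.3810 = 2.6247
Ranking by B (broadest → narrowest): species 1 (2.85) > species 3 (2.62) > species 4 (2.25)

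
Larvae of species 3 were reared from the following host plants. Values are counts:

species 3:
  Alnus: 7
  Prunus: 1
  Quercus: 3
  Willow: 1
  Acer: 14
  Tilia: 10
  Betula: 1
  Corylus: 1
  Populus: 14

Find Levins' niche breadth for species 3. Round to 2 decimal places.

Proportions for species 3 (n=52): 7/52=0.1346, 1/52=0.0192, 3/52=0.0577, 1/52=0.0192, 14/52=0.2692, 10/52=0.1923, 1/52=0.0192, 1/52=0.0192, 14/52=0.2692
Σpᵢ² = 0.1346² + 0.0192² + 0.0577² + 0.0192² + 0.2692² + 0.1923² + 0.0192² + 0.0192² + 0.2692² = 0.018117 + 0.000369 + 0.003329 + 0.000369 + 0.072469 + 0.036979 + 0.000369 + 0.000369 + 0.072469 = 0.204839
B = 1 / 0.204839 = 4.8819

4.88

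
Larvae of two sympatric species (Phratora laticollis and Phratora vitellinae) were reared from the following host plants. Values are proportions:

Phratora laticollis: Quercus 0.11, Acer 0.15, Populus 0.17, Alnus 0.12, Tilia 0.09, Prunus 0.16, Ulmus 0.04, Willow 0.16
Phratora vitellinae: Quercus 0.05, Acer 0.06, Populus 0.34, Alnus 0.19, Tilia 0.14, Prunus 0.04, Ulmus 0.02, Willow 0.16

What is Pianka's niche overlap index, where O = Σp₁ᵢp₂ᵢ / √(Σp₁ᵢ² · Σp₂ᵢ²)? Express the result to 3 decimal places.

0.833

Σ p₁ᵢp₂ᵢ = 0.0055 + 0.0090 + 0.0578 + 0.0228 + 0.0126 + 0.0064 + 0.0008 + 0.0256 = 0.1405
Σp_1ᵢ² = 0.11² + 0.15² + 0.17² + 0.12² + 0.09² + 0.16² + 0.04² + 0.16² = 0.0121 + 0.0225 + 0.0289 + 0.0144 + 0.0081 + 0.0256 + 0.0016 + 0.0256 = 0.1388
Σp_2ᵢ² = 0.05² + 0.06² + 0.34² + 0.19² + 0.14² + 0.04² + 0.02² + 0.16² = 0.0025 + 0.0036 + 0.1156 + 0.0361 + 0.0196 + 0.0016 + 0.0004 + 0.0256 = 0.2050
O = 0.1405 / √(0.1388 × 0.2050) = 0.1405 / 0.168683 = 0.83292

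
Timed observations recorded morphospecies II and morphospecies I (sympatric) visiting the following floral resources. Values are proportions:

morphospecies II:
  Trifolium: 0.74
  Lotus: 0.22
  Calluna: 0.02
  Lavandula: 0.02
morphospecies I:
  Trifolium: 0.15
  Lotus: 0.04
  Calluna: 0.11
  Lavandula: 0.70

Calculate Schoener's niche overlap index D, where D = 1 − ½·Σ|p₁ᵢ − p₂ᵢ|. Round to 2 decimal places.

0.23

Σ|p₁ᵢ − p₂ᵢ| = 0.59 + 0.18 + 0.09 + 0.68 = 1.54
D = 1 − ½ × 1.54 = 1 − 0.770 = 0.2300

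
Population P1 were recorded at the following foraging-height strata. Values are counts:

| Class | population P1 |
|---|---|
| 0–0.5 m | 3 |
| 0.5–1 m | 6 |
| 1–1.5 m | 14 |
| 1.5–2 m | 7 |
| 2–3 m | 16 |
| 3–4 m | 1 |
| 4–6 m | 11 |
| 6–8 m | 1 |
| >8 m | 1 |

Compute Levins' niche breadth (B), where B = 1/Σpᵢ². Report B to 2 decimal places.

Proportions for population P1 (n=60): 3/60=0.0500, 6/60=0.1000, 14/60=0.2333, 7/60=0.1167, 16/60=0.2667, 1/60=0.0167, 11/60=0.1833, 1/60=0.0167, 1/60=0.0167
Σpᵢ² = 0.0500² + 0.1000² + 0.2333² + 0.1167² + 0.2667² + 0.0167² + 0.1833² + 0.0167² + 0.0167² = 0.002500 + 0.010000 + 0.054429 + 0.013619 + 0.071129 + 0.000279 + 0.033599 + 0.000279 + 0.000279 = 0.186113
B = 1 / 0.186113 = 5.3731

5.37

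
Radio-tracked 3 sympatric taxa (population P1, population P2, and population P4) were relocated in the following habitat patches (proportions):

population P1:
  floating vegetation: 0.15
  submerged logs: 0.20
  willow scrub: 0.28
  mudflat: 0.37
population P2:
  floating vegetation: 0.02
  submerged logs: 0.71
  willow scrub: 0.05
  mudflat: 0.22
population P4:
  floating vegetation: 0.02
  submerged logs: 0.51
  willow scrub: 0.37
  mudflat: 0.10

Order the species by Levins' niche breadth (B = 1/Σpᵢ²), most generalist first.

population P1 > population P4 > population P2

Σp_P1ᵢ² = 0.15² + 0.20² + 0.28² + 0.37² = 0.0225 + 0.0400 + 0.0784 + 0.1369 = 0.2778
B_P1 = 1 / 0.2778 = 3.5997
Σp_P2ᵢ² = 0.02² + 0.71² + 0.05² + 0.22² = 0.0004 + 0.5041 + 0.0025 + 0.0484 = 0.5554
B_P2 = 1 / 0.5554 = 1.8005
Σp_P4ᵢ² = 0.02² + 0.51² + 0.37² + 0.10² = 0.0004 + 0.2601 + 0.1369 + 0.0100 = 0.4074
B_P4 = 1 / 0.4074 = 2.4546
Ranking by B (broadest → narrowest): population P1 (3.60) > population P4 (2.45) > population P2 (1.80)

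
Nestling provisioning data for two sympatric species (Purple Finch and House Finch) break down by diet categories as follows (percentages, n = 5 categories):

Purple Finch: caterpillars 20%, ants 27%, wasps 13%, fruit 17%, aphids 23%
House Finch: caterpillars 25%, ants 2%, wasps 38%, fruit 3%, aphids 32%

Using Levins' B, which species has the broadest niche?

Convert percentages to proportions (divide by 100).
Σp_Purpᵢ² = 0.20² + 0.27² + 0.13² + 0.17² + 0.23² = 0.0400 + 0.0729 + 0.0169 + 0.0289 + 0.0529 = 0.2116
B_Purp = 1 / 0.2116 = 4.7259
Σp_Housᵢ² = 0.25² + 0.02² + 0.38² + 0.03² + 0.32² = 0.0625 + 0.0004 + 0.1444 + 0.0009 + 0.1024 = 0.3106
B_Hous = 1 / 0.3106 = 3.2196
Highest B → broadest niche (most generalist): Purple Finch (B = 4.73).

Purple Finch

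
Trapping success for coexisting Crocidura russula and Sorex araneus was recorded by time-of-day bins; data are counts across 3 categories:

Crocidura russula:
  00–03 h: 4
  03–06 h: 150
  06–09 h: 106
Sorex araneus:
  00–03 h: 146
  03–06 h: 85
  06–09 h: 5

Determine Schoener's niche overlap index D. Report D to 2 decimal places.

0.40

Proportions for Crocidura russula (n=260): 4/260=0.0154, 150/260=0.5769, 106/260=0.4077
Proportions for Sorex araneus (n=236): 146/236=0.6186, 85/236=0.3602, 5/236=0.0212
Σ|p₁ᵢ − p₂ᵢ| = 0.6032 + 0.2167 + 0.3865 = 1.2064
D = 1 − ½ × 1.2064 = 1 − 0.60320 = 0.39680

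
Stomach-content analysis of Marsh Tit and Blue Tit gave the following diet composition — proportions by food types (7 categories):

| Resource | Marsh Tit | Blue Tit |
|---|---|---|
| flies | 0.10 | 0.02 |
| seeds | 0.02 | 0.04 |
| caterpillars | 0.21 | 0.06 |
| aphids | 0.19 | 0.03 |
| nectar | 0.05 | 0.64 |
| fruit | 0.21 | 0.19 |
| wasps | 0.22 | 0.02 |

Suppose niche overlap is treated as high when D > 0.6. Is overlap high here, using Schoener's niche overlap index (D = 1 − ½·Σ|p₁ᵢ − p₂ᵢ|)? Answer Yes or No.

No

Σ|p₁ᵢ − p₂ᵢ| = 0.08 + 0.02 + 0.15 + 0.16 + 0.59 + 0.02 + 0.20 = 1.22
D = 1 − ½ × 1.22 = 1 − 0.610 = 0.3900
D = 0.3900 < 0.6 → No.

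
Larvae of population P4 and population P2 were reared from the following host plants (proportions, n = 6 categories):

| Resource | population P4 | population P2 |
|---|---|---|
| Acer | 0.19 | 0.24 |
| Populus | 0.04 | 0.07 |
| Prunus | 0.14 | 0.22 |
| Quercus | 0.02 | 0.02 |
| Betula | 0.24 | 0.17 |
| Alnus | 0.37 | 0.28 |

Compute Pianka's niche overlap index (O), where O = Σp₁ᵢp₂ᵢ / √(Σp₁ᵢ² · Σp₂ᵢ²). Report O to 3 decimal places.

Σ p₁ᵢp₂ᵢ = 0.0456 + 0.0028 + 0.0308 + 0.0004 + 0.0408 + 0.1036 = 0.2240
Σp_1ᵢ² = 0.19² + 0.04² + 0.14² + 0.02² + 0.24² + 0.37² = 0.0361 + 0.0016 + 0.0196 + 0.0004 + 0.0576 + 0.1369 = 0.2522
Σp_2ᵢ² = 0.24² + 0.07² + 0.22² + 0.02² + 0.17² + 0.28² = 0.0576 + 0.0049 + 0.0484 + 0.0004 + 0.0289 + 0.0784 = 0.2186
O = 0.2240 / √(0.2522 × 0.2186) = 0.2240 / 0.234800 = 0.95400

0.954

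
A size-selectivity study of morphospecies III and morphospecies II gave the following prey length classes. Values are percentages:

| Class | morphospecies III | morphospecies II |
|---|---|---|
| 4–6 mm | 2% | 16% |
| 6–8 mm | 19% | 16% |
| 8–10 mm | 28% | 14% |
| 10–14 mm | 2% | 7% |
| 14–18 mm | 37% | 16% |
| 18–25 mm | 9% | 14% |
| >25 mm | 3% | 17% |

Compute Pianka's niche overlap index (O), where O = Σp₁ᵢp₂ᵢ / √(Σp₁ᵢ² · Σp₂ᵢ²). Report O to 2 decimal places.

Convert percentages to proportions (divide by 100).
Σ p₁ᵢp₂ᵢ = 0.0032 + 0.0304 + 0.0392 + 0.0014 + 0.0592 + 0.0126 + 0.0051 = 0.1511
Σp_1ᵢ² = 0.02² + 0.19² + 0.28² + 0.02² + 0.37² + 0.09² + 0.03² = 0.0004 + 0.0361 + 0.0784 + 0.0004 + 0.1369 + 0.0081 + 0.0009 = 0.2612
Σp_2ᵢ² = 0.16² + 0.16² + 0.14² + 0.07² + 0.16² + 0.14² + 0.17² = 0.0256 + 0.0256 + 0.0196 + 0.0049 + 0.0256 + 0.0196 + 0.0289 = 0.1498
O = 0.1511 / √(0.2612 × 0.1498) = 0.1511 / 0.19781 = 0.7639

0.76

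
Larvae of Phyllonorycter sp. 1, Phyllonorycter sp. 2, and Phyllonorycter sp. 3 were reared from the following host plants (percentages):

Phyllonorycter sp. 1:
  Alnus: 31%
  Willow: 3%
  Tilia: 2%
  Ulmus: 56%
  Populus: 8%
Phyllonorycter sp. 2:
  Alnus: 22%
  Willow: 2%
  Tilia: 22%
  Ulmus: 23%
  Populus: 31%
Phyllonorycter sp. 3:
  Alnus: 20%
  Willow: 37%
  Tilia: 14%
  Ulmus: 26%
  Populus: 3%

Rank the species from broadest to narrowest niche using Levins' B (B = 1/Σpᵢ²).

Phyllonorycter sp. 2 > Phyllonorycter sp. 3 > Phyllonorycter sp. 1

Convert percentages to proportions (divide by 100).
Σp_1ᵢ² = 0.31² + 0.03² + 0.02² + 0.56² + 0.08² = 0.0961 + 0.0009 + 0.0004 + 0.3136 + 0.0064 = 0.4174
B_1 = 1 / 0.4174 = 2.3958
Σp_2ᵢ² = 0.22² + 0.02² + 0.22² + 0.23² + 0.31² = 0.0484 + 0.0004 + 0.0484 + 0.0529 + 0.0961 = 0.2462
B_2 = 1 / 0.2462 = 4.0617
Σp_3ᵢ² = 0.20² + 0.37² + 0.14² + 0.26² + 0.03² = 0.0400 + 0.1369 + 0.0196 + 0.0676 + 0.0009 = 0.2650
B_3 = 1 / 0.2650 = 3.7736
Ranking by B (broadest → narrowest): Phyllonorycter sp. 2 (4.06) > Phyllonorycter sp. 3 (3.77) > Phyllonorycter sp. 1 (2.40)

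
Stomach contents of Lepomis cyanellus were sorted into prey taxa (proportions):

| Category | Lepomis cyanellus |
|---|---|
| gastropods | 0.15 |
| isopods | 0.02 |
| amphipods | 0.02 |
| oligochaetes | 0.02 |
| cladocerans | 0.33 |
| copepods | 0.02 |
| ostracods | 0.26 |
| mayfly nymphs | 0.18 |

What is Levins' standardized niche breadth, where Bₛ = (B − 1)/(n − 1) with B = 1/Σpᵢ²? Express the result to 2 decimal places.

0.47

Σpᵢ² = 0.15² + 0.02² + 0.02² + 0.02² + 0.33² + 0.02² + 0.26² + 0.18² = 0.0225 + 0.0004 + 0.0004 + 0.0004 + 0.1089 + 0.0004 + 0.0676 + 0.0324 = 0.2330
B = 1 / 0.2330 = 4.2918
Bₛ = (B − 1)/(n − 1) = (4.2918 − 1)/(8 − 1) = 3.2918/7 = 0.4703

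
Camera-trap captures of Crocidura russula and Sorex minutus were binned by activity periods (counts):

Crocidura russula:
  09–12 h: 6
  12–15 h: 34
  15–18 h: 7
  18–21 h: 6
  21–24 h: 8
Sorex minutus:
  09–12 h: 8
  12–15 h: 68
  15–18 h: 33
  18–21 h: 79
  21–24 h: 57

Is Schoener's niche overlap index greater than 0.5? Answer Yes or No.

Yes

Proportions for Crocidura russula (n=61): 6/61=0.0984, 34/61=0.5574, 7/61=0.1148, 6/61=0.0984, 8/61=0.1311
Proportions for Sorex minutus (n=245): 8/245=0.0327, 68/245=0.2776, 33/245=0.1347, 79/245=0.3224, 57/245=0.2327
Σ|p₁ᵢ − p₂ᵢ| = 0.0657 + 0.2798 + 0.0199 + 0.2240 + 0.1016 = 0.6910
D = 1 − ½ × 0.6910 = 1 − 0.34550 = 0.65450
D = 0.65450 > 0.5 → Yes.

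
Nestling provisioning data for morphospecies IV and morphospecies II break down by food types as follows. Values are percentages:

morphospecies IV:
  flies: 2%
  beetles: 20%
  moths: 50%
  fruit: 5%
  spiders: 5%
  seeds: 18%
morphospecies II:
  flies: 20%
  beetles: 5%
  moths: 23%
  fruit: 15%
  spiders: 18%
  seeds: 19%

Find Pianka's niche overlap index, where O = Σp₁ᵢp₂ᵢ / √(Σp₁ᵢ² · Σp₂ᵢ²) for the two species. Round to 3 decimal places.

Convert percentages to proportions (divide by 100).
Σ p₁ᵢp₂ᵢ = 0.0040 + 0.0100 + 0.1150 + 0.0075 + 0.0090 + 0.0342 = 0.1797
Σp_1ᵢ² = 0.02² + 0.20² + 0.50² + 0.05² + 0.05² + 0.18² = 0.0004 + 0.0400 + 0.2500 + 0.0025 + 0.0025 + 0.0324 = 0.3278
Σp_2ᵢ² = 0.20² + 0.05² + 0.23² + 0.15² + 0.18² + 0.19² = 0.0400 + 0.0025 + 0.0529 + 0.0225 + 0.0324 + 0.0361 = 0.1864
O = 0.1797 / √(0.3278 × 0.1864) = 0.1797 / 0.247188 = 0.72698

0.727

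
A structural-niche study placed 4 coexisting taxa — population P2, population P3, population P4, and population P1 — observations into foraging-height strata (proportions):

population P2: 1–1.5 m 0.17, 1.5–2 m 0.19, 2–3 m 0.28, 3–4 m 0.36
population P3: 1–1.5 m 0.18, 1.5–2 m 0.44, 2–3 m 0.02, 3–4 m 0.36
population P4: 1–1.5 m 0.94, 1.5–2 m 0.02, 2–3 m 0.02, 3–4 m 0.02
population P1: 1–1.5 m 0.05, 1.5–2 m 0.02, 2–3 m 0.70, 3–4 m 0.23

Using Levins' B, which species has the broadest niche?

population P2

Σp_P2ᵢ² = 0.17² + 0.19² + 0.28² + 0.36² = 0.0289 + 0.0361 + 0.0784 + 0.1296 = 0.2730
B_P2 = 1 / 0.2730 = 3.6630
Σp_P3ᵢ² = 0.18² + 0.44² + 0.02² + 0.36² = 0.0324 + 0.1936 + 0.0004 + 0.1296 = 0.3560
B_P3 = 1 / 0.3560 = 2.8090
Σp_P4ᵢ² = 0.94² + 0.02² + 0.02² + 0.02² = 0.8836 + 0.0004 + 0.0004 + 0.0004 = 0.8848
B_P4 = 1 / 0.8848 = 1.1302
Σp_P1ᵢ² = 0.05² + 0.02² + 0.70² + 0.23² = 0.0025 + 0.0004 + 0.4900 + 0.0529 = 0.5458
B_P1 = 1 / 0.5458 = 1.8322
Highest B → broadest niche (most generalist): population P2 (B = 3.66).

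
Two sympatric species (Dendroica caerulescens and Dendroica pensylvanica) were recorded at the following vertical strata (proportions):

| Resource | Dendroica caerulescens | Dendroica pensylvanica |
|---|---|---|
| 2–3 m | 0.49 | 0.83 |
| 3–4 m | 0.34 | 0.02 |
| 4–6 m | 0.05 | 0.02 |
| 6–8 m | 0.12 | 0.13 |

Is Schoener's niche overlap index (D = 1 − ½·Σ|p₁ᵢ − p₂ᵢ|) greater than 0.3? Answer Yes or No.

Σ|p₁ᵢ − p₂ᵢ| = 0.34 + 0.32 + 0.03 + 0.01 = 0.70
D = 1 − ½ × 0.70 = 1 − 0.350 = 0.6500
D = 0.6500 > 0.3 → Yes.

Yes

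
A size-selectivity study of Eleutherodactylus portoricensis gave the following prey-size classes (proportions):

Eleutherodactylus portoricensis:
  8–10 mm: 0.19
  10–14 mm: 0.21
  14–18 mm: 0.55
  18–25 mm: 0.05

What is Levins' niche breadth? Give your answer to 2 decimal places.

Σpᵢ² = 0.19² + 0.21² + 0.55² + 0.05² = 0.0361 + 0.0441 + 0.3025 + 0.0025 = 0.3852
B = 1 / 0.3852 = 2.5961

2.60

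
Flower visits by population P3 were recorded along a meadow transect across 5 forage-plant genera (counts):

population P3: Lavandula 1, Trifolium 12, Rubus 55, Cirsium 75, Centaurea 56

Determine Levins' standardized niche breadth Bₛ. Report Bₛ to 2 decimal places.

0.58

Proportions for population P3 (n=199): 1/199=0.0050, 12/199=0.0603, 55/199=0.2764, 75/199=0.3769, 56/199=0.2814
Σpᵢ² = 0.0050² + 0.0603² + 0.2764² + 0.3769² + 0.2814² = 0.000025 + 0.003636 + 0.076397 + 0.142054 + 0.079186 = 0.301298
B = 1 / 0.301298 = 3.3190
Bₛ = (B − 1)/(n − 1) = (3.3190 − 1)/(5 − 1) = 2.3190/4 = 0.5798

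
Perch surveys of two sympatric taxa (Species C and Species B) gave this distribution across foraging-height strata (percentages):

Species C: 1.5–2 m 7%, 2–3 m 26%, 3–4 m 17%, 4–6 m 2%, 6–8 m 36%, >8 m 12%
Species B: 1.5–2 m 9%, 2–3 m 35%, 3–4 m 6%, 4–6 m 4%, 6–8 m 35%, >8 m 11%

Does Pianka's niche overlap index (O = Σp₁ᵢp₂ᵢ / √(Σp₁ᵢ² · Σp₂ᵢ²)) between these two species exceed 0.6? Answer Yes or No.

Yes

Convert percentages to proportions (divide by 100).
Σ p₁ᵢp₂ᵢ = 0.0063 + 0.0910 + 0.0102 + 0.0008 + 0.1260 + 0.0132 = 0.2475
Σp_1ᵢ² = 0.07² + 0.26² + 0.17² + 0.02² + 0.36² + 0.12² = 0.0049 + 0.0676 + 0.0289 + 0.0004 + 0.1296 + 0.0144 = 0.2458
Σp_2ᵢ² = 0.09² + 0.35² + 0.06² + 0.04² + 0.35² + 0.11² = 0.0081 + 0.1225 + 0.0036 + 0.0016 + 0.1225 + 0.0121 = 0.2704
O = 0.2475 / √(0.2458 × 0.2704) = 0.2475 / 0.25781 = 0.9600
O = 0.9600 > 0.6 → Yes.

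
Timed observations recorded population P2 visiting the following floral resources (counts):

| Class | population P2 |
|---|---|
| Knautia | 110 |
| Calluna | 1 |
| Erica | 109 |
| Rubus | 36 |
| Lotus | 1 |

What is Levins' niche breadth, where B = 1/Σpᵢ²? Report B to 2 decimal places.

Proportions for population P2 (n=257): 110/257=0.4280, 1/257=0.0039, 109/257=0.4241, 36/257=0.1401, 1/257=0.0039
Σpᵢ² = 0.4280² + 0.0039² + 0.4241² + 0.1401² + 0.0039² = 0.183184 + 0.000015 + 0.179861 + 0.019628 + 0.000015 = 0.382703
B = 1 / 0.382703 = 2.6130

2.61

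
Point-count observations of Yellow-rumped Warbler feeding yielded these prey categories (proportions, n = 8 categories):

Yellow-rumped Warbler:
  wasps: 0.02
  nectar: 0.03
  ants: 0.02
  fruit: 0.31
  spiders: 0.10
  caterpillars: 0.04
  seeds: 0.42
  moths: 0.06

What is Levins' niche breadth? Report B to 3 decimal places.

Σpᵢ² = 0.02² + 0.03² + 0.02² + 0.31² + 0.10² + 0.04² + 0.42² + 0.06² = 0.0004 + 0.0009 + 0.0004 + 0.0961 + 0.0100 + 0.0016 + 0.1764 + 0.0036 = 0.2894
B = 1 / 0.2894 = 3.45543

3.455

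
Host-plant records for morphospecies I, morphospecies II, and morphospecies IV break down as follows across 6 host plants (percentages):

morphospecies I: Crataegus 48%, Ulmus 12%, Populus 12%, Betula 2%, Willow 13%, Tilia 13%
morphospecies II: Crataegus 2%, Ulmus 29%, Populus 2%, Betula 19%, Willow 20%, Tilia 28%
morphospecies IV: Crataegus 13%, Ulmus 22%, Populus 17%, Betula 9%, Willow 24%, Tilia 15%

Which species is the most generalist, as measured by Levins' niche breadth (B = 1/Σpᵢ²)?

Convert percentages to proportions (divide by 100).
Σp_Iᵢ² = 0.48² + 0.12² + 0.12² + 0.02² + 0.13² + 0.13² = 0.2304 + 0.0144 + 0.0144 + 0.0004 + 0.0169 + 0.0169 = 0.2934
B_I = 1 / 0.2934 = 3.4083
Σp_IIᵢ² = 0.02² + 0.29² + 0.02² + 0.19² + 0.20² + 0.28² = 0.0004 + 0.0841 + 0.0004 + 0.0361 + 0.0400 + 0.0784 = 0.2394
B_II = 1 / 0.2394 = 4.1771
Σp_IVᵢ² = 0.13² + 0.22² + 0.17² + 0.09² + 0.24² + 0.15² = 0.0169 + 0.0484 + 0.0289 + 0.0081 + 0.0576 + 0.0225 = 0.1824
B_IV = 1 / 0.1824 = 5.4825
Highest B → broadest niche (most generalist): morphospecies IV (B = 5.48).

morphospecies IV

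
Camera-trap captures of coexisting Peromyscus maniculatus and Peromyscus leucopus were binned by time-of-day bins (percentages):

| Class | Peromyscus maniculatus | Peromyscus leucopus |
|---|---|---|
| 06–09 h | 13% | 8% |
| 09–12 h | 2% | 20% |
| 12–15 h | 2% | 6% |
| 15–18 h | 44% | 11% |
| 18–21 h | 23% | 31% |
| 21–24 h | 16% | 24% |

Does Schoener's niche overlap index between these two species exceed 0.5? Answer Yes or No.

Yes

Convert percentages to proportions (divide by 100).
Σ|p₁ᵢ − p₂ᵢ| = 0.05 + 0.18 + 0.04 + 0.33 + 0.08 + 0.08 = 0.76
D = 1 − ½ × 0.76 = 1 − 0.380 = 0.6200
D = 0.6200 > 0.5 → Yes.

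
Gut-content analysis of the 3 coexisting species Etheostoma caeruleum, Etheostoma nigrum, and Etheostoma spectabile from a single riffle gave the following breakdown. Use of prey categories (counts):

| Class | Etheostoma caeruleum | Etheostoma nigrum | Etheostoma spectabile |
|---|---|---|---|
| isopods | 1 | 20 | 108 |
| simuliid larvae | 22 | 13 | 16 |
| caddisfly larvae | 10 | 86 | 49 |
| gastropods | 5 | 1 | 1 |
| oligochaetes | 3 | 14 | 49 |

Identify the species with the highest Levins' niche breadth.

Proportions for Etheostoma caeruleum (n=41): 1/41=0.0244, 22/41=0.5366, 10/41=0.2439, 5/41=0.1220, 3/41=0.0732
Proportions for Etheostoma nigrum (n=134): 20/134=0.1493, 13/134=0.0970, 86/134=0.6418, 1/134=0.0075, 14/134=0.1045
Proportions for Etheostoma spectabile (n=223): 108/223=0.4843, 16/223=0.0717, 49/223=0.2197, 1/223=0.0045, 49/223=0.2197
Σp_caerᵢ² = 0.0244² + 0.5366² + 0.2439² + 0.1220² + 0.0732² = 0.000595 + 0.287940 + 0.059487 + 0.014884 + 0.005358 = 0.368264
B_caer = 1 / 0.368264 = 2.7154
Σp_nigrᵢ² = 0.1493² + 0.0970² + 0.6418² + 0.0075² + 0.1045² = 0.022290 + 0.009409 + 0.411907 + 0.000056 + 0.010920 = 0.454582
B_nigr = 1 / 0.454582 = 2.1998
Σp_specᵢ² = 0.4843² + 0.0717² + 0.2197² + 0.0045² + 0.2197² = 0.234546 + 0.005141 + 0.048268 + 0.000020 + 0.048268 = 0.336243
B_spec = 1 / 0.336243 = 2.9740
Highest B → broadest niche (most generalist): Etheostoma spectabile (B = 2.97).

Etheostoma spectabile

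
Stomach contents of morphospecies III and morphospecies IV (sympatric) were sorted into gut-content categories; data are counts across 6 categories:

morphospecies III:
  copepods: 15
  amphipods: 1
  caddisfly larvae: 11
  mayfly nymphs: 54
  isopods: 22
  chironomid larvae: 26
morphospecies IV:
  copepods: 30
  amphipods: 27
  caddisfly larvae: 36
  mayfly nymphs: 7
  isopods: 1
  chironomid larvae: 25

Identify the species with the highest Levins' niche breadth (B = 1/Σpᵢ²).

Proportions for morphospecies III (n=129): 15/129=0.1163, 1/129=0.0078, 11/129=0.0853, 54/129=0.4186, 22/129=0.1705, 26/129=0.2016
Proportions for morphospecies IV (n=126): 30/126=0.2381, 27/126=0.2143, 36/126=0.2857, 7/126=0.0556, 1/126=0.0079, 25/126=0.1984
Σp_IIIᵢ² = 0.1163² + 0.0078² + 0.0853² + 0.4186² + 0.1705² + 0.2016² = 0.013526 + 0.000061 + 0.007276 + 0.175226 + 0.029070 + 0.040643 = 0.265802
B_III = 1 / 0.265802 = 3.7622
Σp_IVᵢ² = 0.2381² + 0.2143² + 0.2857² + 0.0556² + 0.0079² + 0.1984² = 0.056692 + 0.045924 + 0.081624 + 0.003091 + 0.000062 + 0.039363 = 0.226756
B_IV = 1 / 0.226756 = 4.4100
Highest B → broadest niche (most generalist): morphospecies IV (B = 4.41).

morphospecies IV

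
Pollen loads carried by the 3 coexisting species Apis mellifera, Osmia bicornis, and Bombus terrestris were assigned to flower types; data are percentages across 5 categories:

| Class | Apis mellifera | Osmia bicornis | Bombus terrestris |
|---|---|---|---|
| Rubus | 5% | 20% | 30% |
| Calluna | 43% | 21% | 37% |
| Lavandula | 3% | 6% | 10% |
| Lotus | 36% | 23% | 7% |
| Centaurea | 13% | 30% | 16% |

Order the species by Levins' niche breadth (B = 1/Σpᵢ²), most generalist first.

Osmia bicornis > Bombus terrestris > Apis mellifera

Convert percentages to proportions (divide by 100).
Σp_mellᵢ² = 0.05² + 0.43² + 0.03² + 0.36² + 0.13² = 0.0025 + 0.1849 + 0.0009 + 0.1296 + 0.0169 = 0.3348
B_mell = 1 / 0.3348 = 2.9869
Σp_bicoᵢ² = 0.20² + 0.21² + 0.06² + 0.23² + 0.30² = 0.0400 + 0.0441 + 0.0036 + 0.0529 + 0.0900 = 0.2306
B_bico = 1 / 0.2306 = 4.3365
Σp_terrᵢ² = 0.30² + 0.37² + 0.10² + 0.07² + 0.16² = 0.0900 + 0.1369 + 0.0100 + 0.0049 + 0.0256 = 0.2674
B_terr = 1 / 0.2674 = 3.7397
Ranking by B (broadest → narrowest): Osmia bicornis (4.34) > Bombus terrestris (3.74) > Apis mellifera (2.99)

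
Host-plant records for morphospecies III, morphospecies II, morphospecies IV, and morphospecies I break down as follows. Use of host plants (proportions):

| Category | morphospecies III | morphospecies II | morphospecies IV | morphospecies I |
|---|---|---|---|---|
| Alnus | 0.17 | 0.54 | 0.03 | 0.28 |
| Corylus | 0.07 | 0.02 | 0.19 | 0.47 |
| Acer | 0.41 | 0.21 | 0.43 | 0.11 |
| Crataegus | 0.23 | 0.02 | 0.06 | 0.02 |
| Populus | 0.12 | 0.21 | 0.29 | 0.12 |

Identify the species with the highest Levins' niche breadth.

Σp_IIIᵢ² = 0.17² + 0.07² + 0.41² + 0.23² + 0.12² = 0.0289 + 0.0049 + 0.1681 + 0.0529 + 0.0144 = 0.2692
B_III = 1 / 0.2692 = 3.7147
Σp_IIᵢ² = 0.54² + 0.02² + 0.21² + 0.02² + 0.21² = 0.2916 + 0.0004 + 0.0441 + 0.0004 + 0.0441 = 0.3806
B_II = 1 / 0.3806 = 2.6274
Σp_IVᵢ² = 0.03² + 0.19² + 0.43² + 0.06² + 0.29² = 0.0009 + 0.0361 + 0.1849 + 0.0036 + 0.0841 = 0.3096
B_IV = 1 / 0.3096 = 3.2300
Σp_Iᵢ² = 0.28² + 0.47² + 0.11² + 0.02² + 0.12² = 0.0784 + 0.2209 + 0.0121 + 0.0004 + 0.0144 = 0.3262
B_I = 1 / 0.3262 = 3.0656
Highest B → broadest niche (most generalist): morphospecies III (B = 3.71).

morphospecies III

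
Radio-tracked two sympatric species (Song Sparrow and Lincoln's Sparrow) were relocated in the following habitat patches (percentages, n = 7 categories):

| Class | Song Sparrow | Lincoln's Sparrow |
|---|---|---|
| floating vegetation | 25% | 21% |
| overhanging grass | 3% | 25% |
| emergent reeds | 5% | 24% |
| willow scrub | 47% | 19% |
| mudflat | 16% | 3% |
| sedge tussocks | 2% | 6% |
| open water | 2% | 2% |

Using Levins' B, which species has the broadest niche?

Convert percentages to proportions (divide by 100).
Σp_Songᵢ² = 0.25² + 0.03² + 0.05² + 0.47² + 0.16² + 0.02² + 0.02² = 0.0625 + 0.0009 + 0.0025 + 0.2209 + 0.0256 + 0.0004 + 0.0004 = 0.3132
B_Song = 1 / 0.3132 = 3.1928
Σp_Lincᵢ² = 0.21² + 0.25² + 0.24² + 0.19² + 0.03² + 0.06² + 0.02² = 0.0441 + 0.0625 + 0.0576 + 0.0361 + 0.0009 + 0.0036 + 0.0004 = 0.2052
B_Linc = 1 / 0.2052 = 4.8733
Highest B → broadest niche (most generalist): Lincoln's Sparrow (B = 4.87).

Lincoln's Sparrow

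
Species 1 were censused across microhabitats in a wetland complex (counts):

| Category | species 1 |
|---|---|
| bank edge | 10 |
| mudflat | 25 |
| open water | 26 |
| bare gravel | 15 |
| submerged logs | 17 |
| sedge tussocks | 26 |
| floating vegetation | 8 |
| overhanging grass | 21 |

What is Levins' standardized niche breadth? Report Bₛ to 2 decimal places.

Proportions for species 1 (n=148): 10/148=0.0676, 25/148=0.1689, 26/148=0.1757, 15/148=0.1014, 17/148=0.1149, 26/148=0.1757, 8/148=0.0541, 21/148=0.1419
Σpᵢ² = 0.0676² + 0.1689² + 0.1757² + 0.1014² + 0.1149² + 0.1757² + 0.0541² + 0.1419² = 0.004570 + 0.028527 + 0.030870 + 0.010282 + 0.013202 + 0.030870 + 0.002927 + 0.020136 = 0.141384
B = 1 / 0.141384 = 7.0729
Bₛ = (B − 1)/(n − 1) = (7.0729 − 1)/(8 − 1) = 6.0729/7 = 0.8676

0.87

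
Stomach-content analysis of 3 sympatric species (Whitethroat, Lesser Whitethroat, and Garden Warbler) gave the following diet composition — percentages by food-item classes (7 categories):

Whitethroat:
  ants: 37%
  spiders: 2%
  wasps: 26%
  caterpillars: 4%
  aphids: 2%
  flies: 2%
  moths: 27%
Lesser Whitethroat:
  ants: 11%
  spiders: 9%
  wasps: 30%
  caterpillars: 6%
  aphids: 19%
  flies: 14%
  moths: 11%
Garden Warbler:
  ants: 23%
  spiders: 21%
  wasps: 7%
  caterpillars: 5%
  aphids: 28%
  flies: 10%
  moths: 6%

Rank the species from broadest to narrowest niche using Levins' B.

Convert percentages to proportions (divide by 100).
Σp_Whitᵢ² = 0.37² + 0.02² + 0.26² + 0.04² + 0.02² + 0.02² + 0.27² = 0.1369 + 0.0004 + 0.0676 + 0.0016 + 0.0004 + 0.0004 + 0.0729 = 0.2802
B_Whit = 1 / 0.2802 = 3.5689
Σp_Lessᵢ² = 0.11² + 0.09² + 0.30² + 0.06² + 0.19² + 0.14² + 0.11² = 0.0121 + 0.0081 + 0.0900 + 0.0036 + 0.0361 + 0.0196 + 0.0121 = 0.1816
B_Less = 1 / 0.1816 = 5.5066
Σp_Gardᵢ² = 0.23² + 0.21² + 0.07² + 0.05² + 0.28² + 0.10² + 0.06² = 0.0529 + 0.0441 + 0.0049 + 0.0025 + 0.0784 + 0.0100 + 0.0036 = 0.1964
B_Gard = 1 / 0.1964 = 5.0916
Ranking by B (broadest → narrowest): Lesser Whitethroat (5.51) > Garden Warbler (5.09) > Whitethroat (3.57)

Lesser Whitethroat > Garden Warbler > Whitethroat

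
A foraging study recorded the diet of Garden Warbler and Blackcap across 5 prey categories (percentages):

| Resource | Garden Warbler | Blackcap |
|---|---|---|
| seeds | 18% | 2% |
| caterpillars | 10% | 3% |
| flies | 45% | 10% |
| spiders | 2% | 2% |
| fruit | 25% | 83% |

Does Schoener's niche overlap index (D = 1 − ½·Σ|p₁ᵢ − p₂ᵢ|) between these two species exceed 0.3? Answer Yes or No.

Convert percentages to proportions (divide by 100).
Σ|p₁ᵢ − p₂ᵢ| = 0.16 + 0.07 + 0.35 + 0.00 + 0.58 = 1.16
D = 1 − ½ × 1.16 = 1 − 0.580 = 0.4200
D = 0.4200 > 0.3 → Yes.

Yes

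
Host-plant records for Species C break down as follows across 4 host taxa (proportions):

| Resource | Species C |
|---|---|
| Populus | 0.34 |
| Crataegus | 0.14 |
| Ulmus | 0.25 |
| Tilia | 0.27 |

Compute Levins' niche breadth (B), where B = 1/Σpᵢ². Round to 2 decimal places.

3.70

Σpᵢ² = 0.34² + 0.14² + 0.25² + 0.27² = 0.1156 + 0.0196 + 0.0625 + 0.0729 = 0.2706
B = 1 / 0.2706 = 3.6955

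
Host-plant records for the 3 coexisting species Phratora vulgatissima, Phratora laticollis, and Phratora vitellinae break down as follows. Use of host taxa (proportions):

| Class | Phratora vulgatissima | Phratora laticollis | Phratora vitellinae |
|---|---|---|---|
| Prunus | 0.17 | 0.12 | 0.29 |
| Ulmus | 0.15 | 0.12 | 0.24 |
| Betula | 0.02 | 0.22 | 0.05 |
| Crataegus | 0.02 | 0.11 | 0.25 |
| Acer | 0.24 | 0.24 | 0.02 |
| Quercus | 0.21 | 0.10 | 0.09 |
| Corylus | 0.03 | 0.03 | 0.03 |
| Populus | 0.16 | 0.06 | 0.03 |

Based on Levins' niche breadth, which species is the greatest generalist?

Σp_vulgᵢ² = 0.17² + 0.15² + 0.02² + 0.02² + 0.24² + 0.21² + 0.03² + 0.16² = 0.0289 + 0.0225 + 0.0004 + 0.0004 + 0.0576 + 0.0441 + 0.0009 + 0.0256 = 0.1804
B_vulg = 1 / 0.1804 = 5.5432
Σp_latiᵢ² = 0.12² + 0.12² + 0.22² + 0.11² + 0.24² + 0.10² + 0.03² + 0.06² = 0.0144 + 0.0144 + 0.0484 + 0.0121 + 0.0576 + 0.0100 + 0.0009 + 0.0036 = 0.1614
B_lati = 1 / 0.1614 = 6.1958
Σp_viteᵢ² = 0.29² + 0.24² + 0.05² + 0.25² + 0.02² + 0.09² + 0.03² + 0.03² = 0.0841 + 0.0576 + 0.0025 + 0.0625 + 0.0004 + 0.0081 + 0.0009 + 0.0009 = 0.2170
B_vite = 1 / 0.2170 = 4.6083
Highest B → broadest niche (most generalist): Phratora laticollis (B = 6.20).

Phratora laticollis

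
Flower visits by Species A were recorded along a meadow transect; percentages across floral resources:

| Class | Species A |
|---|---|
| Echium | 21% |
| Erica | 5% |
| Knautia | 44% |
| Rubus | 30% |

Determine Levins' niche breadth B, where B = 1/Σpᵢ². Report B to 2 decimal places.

Convert percentages to proportions (divide by 100).
Σpᵢ² = 0.21² + 0.05² + 0.44² + 0.30² = 0.0441 + 0.0025 + 0.1936 + 0.0900 = 0.3302
B = 1 / 0.3302 = 3.0285

3.03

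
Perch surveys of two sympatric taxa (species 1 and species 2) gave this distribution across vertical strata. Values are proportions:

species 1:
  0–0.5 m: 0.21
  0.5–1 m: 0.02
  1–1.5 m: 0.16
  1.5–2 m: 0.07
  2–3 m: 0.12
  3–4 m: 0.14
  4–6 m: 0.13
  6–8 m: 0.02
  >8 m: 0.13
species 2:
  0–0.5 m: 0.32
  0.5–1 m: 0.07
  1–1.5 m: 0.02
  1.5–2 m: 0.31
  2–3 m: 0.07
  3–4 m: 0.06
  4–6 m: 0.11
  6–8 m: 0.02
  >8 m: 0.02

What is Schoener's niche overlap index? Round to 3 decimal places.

Σ|p₁ᵢ − p₂ᵢ| = 0.11 + 0.05 + 0.14 + 0.24 + 0.05 + 0.08 + 0.02 + 0.00 + 0.11 = 0.80
D = 1 − ½ × 0.80 = 1 − 0.400 = 0.60000

0.600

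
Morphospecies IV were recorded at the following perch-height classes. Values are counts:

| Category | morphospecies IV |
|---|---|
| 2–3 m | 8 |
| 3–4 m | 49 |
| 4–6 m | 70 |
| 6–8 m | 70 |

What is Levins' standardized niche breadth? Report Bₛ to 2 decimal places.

Proportions for morphospecies IV (n=197): 8/197=0.0406, 49/197=0.2487, 70/197=0.3553, 70/197=0.3553
Σpᵢ² = 0.0406² + 0.2487² + 0.3553² + 0.3553² = 0.001648 + 0.061852 + 0.126238 + 0.126238 = 0.315976
B = 1 / 0.315976 = 3.1648
Bₛ = (B − 1)/(n − 1) = (3.1648 − 1)/(4 − 1) = 2.1648/3 = 0.7216

0.72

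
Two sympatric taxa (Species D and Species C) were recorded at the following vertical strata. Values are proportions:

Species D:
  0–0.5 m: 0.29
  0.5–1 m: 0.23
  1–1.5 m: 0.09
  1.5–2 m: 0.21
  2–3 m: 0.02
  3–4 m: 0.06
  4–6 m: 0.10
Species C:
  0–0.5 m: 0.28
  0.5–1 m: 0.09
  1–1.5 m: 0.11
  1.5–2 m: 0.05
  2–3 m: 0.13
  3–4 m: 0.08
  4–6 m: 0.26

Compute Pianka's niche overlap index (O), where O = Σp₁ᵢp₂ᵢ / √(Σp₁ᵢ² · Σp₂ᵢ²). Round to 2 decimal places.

0.79

Σ p₁ᵢp₂ᵢ = 0.0812 + 0.0207 + 0.0099 + 0.0105 + 0.0026 + 0.0048 + 0.0260 = 0.1557
Σp_1ᵢ² = 0.29² + 0.23² + 0.09² + 0.21² + 0.02² + 0.06² + 0.10² = 0.0841 + 0.0529 + 0.0081 + 0.0441 + 0.0004 + 0.0036 + 0.0100 = 0.2032
Σp_2ᵢ² = 0.28² + 0.09² + 0.11² + 0.05² + 0.13² + 0.08² + 0.26² = 0.0784 + 0.0081 + 0.0121 + 0.0025 + 0.0169 + 0.0064 + 0.0676 = 0.1920
O = 0.1557 / √(0.2032 × 0.1920) = 0.1557 / 0.19752 = 0.7883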